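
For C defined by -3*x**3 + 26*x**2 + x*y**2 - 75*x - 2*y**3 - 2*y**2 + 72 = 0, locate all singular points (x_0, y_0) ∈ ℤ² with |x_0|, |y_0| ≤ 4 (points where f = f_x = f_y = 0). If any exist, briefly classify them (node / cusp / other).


Singular points: {(3, 0)}; classification: node.

Compute partial derivatives:
  f_x = -9*x**2 + 52*x + y**2 - 75.
  f_y = 2*x*y - 6*y**2 - 4*y.
Scan x_0 ∈ {−4, ..., 4}. For each x_0, f_y(x_0, y) is a polynomial in y; find its integer roots y ∈ {−4, ..., 4}, then test f_x and f at those candidates.
  x = -4: f_y(-4, y) = -6*y**2 - 12*y; vanishes at y ∈ {-2, 0}. (-4, -2): f_x = -423 ≠ 0; (-4, 0): f_x = -427 ≠ 0.
  x = -3: f_y(-3, y) = -6*y**2 - 10*y; vanishes at y ∈ {0}. (-3, 0): f_x = -312 ≠ 0.
  x = -2: f_y(-2, y) = -6*y**2 - 8*y; vanishes at y ∈ {0}. (-2, 0): f_x = -215 ≠ 0.
  x = -1: f_y(-1, y) = -6*y**2 - 6*y; vanishes at y ∈ {-1, 0}. (-1, -1): f_x = -135 ≠ 0; (-1, 0): f_x = -136 ≠ 0.
  x = 0: f_y(0, y) = -6*y**2 - 4*y; vanishes at y ∈ {0}. (0, 0): f_x = -75 ≠ 0.
  x = 1: f_y(1, y) = -6*y**2 - 2*y; vanishes at y ∈ {0}. (1, 0): f_x = -32 ≠ 0.
  x = 2: f_y(2, y) = -6*y**2; vanishes at y ∈ {0}. (2, 0): f_x = -7 ≠ 0.
  x = 3: f_y(3, y) = -6*y**2 + 2*y; vanishes at y ∈ {0}. (3, 0): f_x = 0, f = 0 — SINGULAR.
  x = 4: f_y(4, y) = -6*y**2 + 4*y; vanishes at y ∈ {0}. (4, 0): f_x = -11 ≠ 0.
Only singular point on the grid: (3, 0).
Classify: substitute x = 3 + u, y = 0 + v and expand: f = -3*u**3 - u**2 + u*v**2 - 2*v**3 + v**2.
No constant or linear terms (consistent with a singular point). Quadratic part: -u**2 + v**2. Cubic part: -3*u**3 + u*v**2 - 2*v**3.
The quadratic part v**2 - u**2 = (v − u)(v + u) splits into two distinct linear factors, so there are two distinct tangent lines y − 0 = ±(x − 3) — this is a node (ordinary double point).
Classification: node.


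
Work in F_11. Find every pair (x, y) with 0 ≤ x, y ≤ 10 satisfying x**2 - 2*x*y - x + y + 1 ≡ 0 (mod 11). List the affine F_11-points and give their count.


Affine F_11-points: {(0, 10), (1, 1), (2, 1), (3, 8), (4, 5), (5, 6), (7, 5), (8, 6), (9, 3), (10, 10)}; count = 10.

For each of the 121 pairs (x, y) ∈ F_11², evaluate f(x, y) mod 11. Record the zeros.
  x = 0: [0↦1, 1↦2, 2↦3, 3↦4, 4↦5, 5↦6, 6↦7, 7↦8, 8↦9, 9↦10, 10↦0]  zeros at y ∈ {10}
  x = 1: [0↦1, 1↦0, 2↦10, 3↦9, 4↦8, 5↦7, 6↦6, 7↦5, 8↦4, 9↦3, 10↦2]  zeros at y ∈ {1}
  x = 2: [0↦3, 1↦0, 2↦8, 3↦5, 4↦2, 5↦10, 6↦7, 7↦4, 8↦1, 9↦9, 10↦6]  zeros at y ∈ {1}
  x = 3: [0↦7, 1↦2, 2↦8, 3↦3, 4↦9, 5↦4, 6↦10, 7↦5, 8↦0, 9↦6, 10↦1]  zeros at y ∈ {8}
  x = 4: [0↦2, 1↦6, 2↦10, 3↦3, 4↦7, 5↦0, 6↦4, 7↦8, 8↦1, 9↦5, 10↦9]  zeros at y ∈ {5}
  x = 5: [0↦10, 1↦1, 2↦3, 3↦5, 4↦7, 5↦9, 6↦0, 7↦2, 8↦4, 9↦6, 10↦8]  zeros at y ∈ {6}
  x = 6: [0↦9, 1↦9, 2↦9, 3↦9, 4↦9, 5↦9, 6↦9, 7↦9, 8↦9, 9↦9, 10↦9]  zeros at y ∈ ∅
  x = 7: [0↦10, 1↦8, 2↦6, 3↦4, 4↦2, 5↦0, 6↦9, 7↦7, 8↦5, 9↦3, 10↦1]  zeros at y ∈ {5}
  x = 8: [0↦2, 1↦9, 2↦5, 3↦1, 4↦8, 5↦4, 6↦0, 7↦7, 8↦3, 9↦10, 10↦6]  zeros at y ∈ {6}
  x = 9: [0↦7, 1↦1, 2↦6, 3↦0, 4↦5, 5↦10, 6↦4, 7↦9, 8↦3, 9↦8, 10↦2]  zeros at y ∈ {3}
  x = 10: [0↦3, 1↦6, 2↦9, 3↦1, 4↦4, 5↦7, 6↦10, 7↦2, 8↦5, 9↦8, 10↦0]  zeros at y ∈ {10}
Collecting zeros: affine points = {(0, 10), (1, 1), (2, 1), (3, 8), (4, 5), (5, 6), (7, 5), (8, 6), (9, 3), (10, 10)}.
Total count |C(F_11)_aff| = 10.


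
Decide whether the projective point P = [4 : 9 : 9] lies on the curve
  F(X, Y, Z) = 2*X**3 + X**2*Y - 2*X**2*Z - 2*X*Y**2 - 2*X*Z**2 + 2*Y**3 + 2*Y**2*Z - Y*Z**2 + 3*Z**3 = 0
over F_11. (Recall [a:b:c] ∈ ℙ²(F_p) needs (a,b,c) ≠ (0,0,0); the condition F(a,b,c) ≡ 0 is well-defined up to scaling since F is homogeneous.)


F(4,9,9) ≡ 4 (mod 11); P is NOT on the curve.

Evaluate F(4, 9, 9) term-by-term (mod 11).
  2*X**3 ↦ 2·64·1·1 = 128
  X**2*Y ↦ 1·16·9·1 = 144
  -2*X**2*Z ↦ -2·16·1·9 = -288
  -2*X*Y**2 ↦ -2·4·81·1 = -648
  -2*X*Z**2 ↦ -2·4·1·81 = -648
  2*Y**3 ↦ 2·1·729·1 = 1458
  2*Y**2*Z ↦ 2·1·81·9 = 1458
  -Y*Z**2 ↦ -1·1·9·81 = -729
  3*Z**3 ↦ 3·1·1·729 = 2187
Sum: F(4, 9, 9) = (128) + (144) + (-288) + (-648) + (-648) + (1458) + (1458) + (-729) + (2187) = 3062.
Reducing mod 11: 3062 ≡ 4 (mod 11).
Since F(a, b, c) ≡ 4 ≠ 0 (mod 11), P does NOT lie on the curve.


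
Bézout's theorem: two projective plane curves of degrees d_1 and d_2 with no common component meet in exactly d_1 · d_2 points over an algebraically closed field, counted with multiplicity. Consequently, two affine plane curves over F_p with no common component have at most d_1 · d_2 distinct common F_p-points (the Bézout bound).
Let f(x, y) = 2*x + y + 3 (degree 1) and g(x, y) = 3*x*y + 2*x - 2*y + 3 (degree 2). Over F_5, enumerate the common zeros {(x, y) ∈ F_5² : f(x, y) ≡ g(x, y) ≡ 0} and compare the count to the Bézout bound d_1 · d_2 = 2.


Common zeros: {(1, 0)}; count = 1; Bézout bound = 2.

deg(f) = 1, deg(g) = 2, so Bézout bound = 2.
Scan x ∈ F_5. For each x, list the y ∈ F_5 with f(x, y) ≡ 0 and those with g(x, y) ≡ 0 (mod 5); the common zeros in that column are the intersection.
  x = 0: f ≡ 0 at y ∈ {2}; g ≡ 0 at y ∈ {4}; common: ∅.
  x = 1: f ≡ 0 at y ∈ {0}; g ≡ 0 at y ∈ {0}; common: {0}.
  x = 2: f ≡ 0 at y ∈ {3}; g ≡ 0 at y ∈ {2}; common: ∅.
  x = 3: f ≡ 0 at y ∈ {1}; g ≡ 0 at y ∈ {3}; common: ∅.
  x = 4: f ≡ 0 at y ∈ {4}; g ≡ 0 at y ∈ ∅; common: ∅.
Collecting: common zeros = {(1, 0)}, so the count is 1.
Comparison with the Bézout bound: 1 ≤ 2 = deg(f)·deg(g), as expected for curves with no common component (the affine F_5-count falls short of the bound because intersections may lie at infinity, over extension fields, or carry multiplicity).


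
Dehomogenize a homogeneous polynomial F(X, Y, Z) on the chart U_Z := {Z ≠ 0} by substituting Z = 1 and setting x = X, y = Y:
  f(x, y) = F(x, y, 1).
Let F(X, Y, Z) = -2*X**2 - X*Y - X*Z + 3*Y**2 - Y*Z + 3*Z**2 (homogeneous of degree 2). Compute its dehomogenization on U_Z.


f(x, y) = -2*x**2 - x*y - x + 3*y**2 - y + 3

On U_Z we set Z = 1. Each monomial c·X^i·Y^j·Z^k in F becomes c·x^i·y^j·1^k = c·x^i·y^j.
Substituting Z = 1: F(X, Y, 1) = -2*x**2 - x*y - x + 3*y**2 - y + 3.
Note: deg(f) ≤ deg(F) = 2; strict inequality happens when F is divisible by Z (lost terms).


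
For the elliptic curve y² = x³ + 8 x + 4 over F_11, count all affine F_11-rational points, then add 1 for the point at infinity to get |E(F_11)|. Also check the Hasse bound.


Affine points = {(0, 2), (0, 9), (3, 0), (4, 1), (4, 10), (5, 2), (5, 9), (6, 2), (6, 9)}; affine count = 9; |E(F_11)| = 10.

Discriminant check: Δ ∝ 4a³ + 27b² = 4·8³ + 27·4² = 4·512 + 27·16 ≡ 5 (mod 11). Nonzero ⇒ E is nonsingular.
For each x ∈ F_11, compute rhs = x³ + 8·x + 4 mod 11, then count y ∈ F_11 with y² ≡ rhs.
  x = 0: rhs = 4, matching y values: 2, 9 (2 points).
  x = 1: rhs = 2, matching y values: none (0 points).
  x = 2: rhs = 6, matching y values: none (0 points).
  x = 3: rhs = 0, matching y values: 0 (1 points).
  x = 4: rhs = 1, matching y values: 1, 10 (2 points).
  x = 5: rhs = 4, matching y values: 2, 9 (2 points).
  x = 6: rhs = 4, matching y values: 2, 9 (2 points).
  x = 7: rhs = 7, matching y values: none (0 points).
  x = 8: rhs = 8, matching y values: none (0 points).
  x = 9: rhs = 2, matching y values: none (0 points).
  x = 10: rhs = 6, matching y values: none (0 points).
Total affine count: 9.
Full point count |E(F_11)| = 9 + 1 = 10.
Hasse bound: |10 − (11+1)| = |-2| = 2 ≤ 2√11 ≈ 6.6332 ✓.


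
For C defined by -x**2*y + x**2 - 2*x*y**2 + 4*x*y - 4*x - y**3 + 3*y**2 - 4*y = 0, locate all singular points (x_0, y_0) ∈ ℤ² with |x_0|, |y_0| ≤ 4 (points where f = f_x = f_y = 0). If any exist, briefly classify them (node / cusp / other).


Singular points: {(-2, 2)}; classification: node.

Compute partial derivatives:
  f_x = -2*x*y + 2*x - 2*y**2 + 4*y - 4.
  f_y = -x**2 - 4*x*y + 4*x - 3*y**2 + 6*y - 4.
Scan x_0 ∈ {−4, ..., 4}. For each x_0, f_y(x_0, y) is a polynomial in y; find its integer roots y ∈ {−4, ..., 4}, then test f_x and f at those candidates.
  x = -4: f_y(-4, y) = -3*y**2 + 22*y - 36; no integer root y with |y| ≤ 4.
  x = -3: f_y(-3, y) = -3*y**2 + 18*y - 25; no integer root y with |y| ≤ 4.
  x = -2: f_y(-2, y) = -3*y**2 + 14*y - 16; vanishes at y ∈ {2}. (-2, 2): f_x = 0, f = 0 — SINGULAR.
  x = -1: f_y(-1, y) = -3*y**2 + 10*y - 9; no integer root y with |y| ≤ 4.
  x = 0: f_y(0, y) = -3*y**2 + 6*y - 4; no integer root y with |y| ≤ 4.
  x = 1: f_y(1, y) = -3*y**2 + 2*y - 1; no integer root y with |y| ≤ 4.
  x = 2: f_y(2, y) = -3*y**2 - 2*y; vanishes at y ∈ {0}. (2, 0): f_x = 0 but f = -4 ≠ 0.
  x = 3: f_y(3, y) = -3*y**2 - 6*y - 1; no integer root y with |y| ≤ 4.
  x = 4: f_y(4, y) = -3*y**2 - 10*y - 4; no integer root y with |y| ≤ 4.
Only singular point on the grid: (-2, 2).
Classify: substitute x = -2 + u, y = 2 + v and expand: f = -u**2*v - u**2 - 2*u*v**2 - v**3 + v**2.
No constant or linear terms (consistent with a singular point). Quadratic part: -u**2 + v**2. Cubic part: -u**2*v - 2*u*v**2 - v**3.
The quadratic part v**2 - u**2 = (v − u)(v + u) splits into two distinct linear factors, so there are two distinct tangent lines y − 2 = ±(x − -2) — this is a node (ordinary double point).
Classification: node.


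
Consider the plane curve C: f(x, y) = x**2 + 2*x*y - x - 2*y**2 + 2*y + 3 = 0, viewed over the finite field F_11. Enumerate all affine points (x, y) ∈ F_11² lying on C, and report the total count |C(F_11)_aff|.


Affine F_11-points: {(3, 7), (3, 8), (4, 8), (5, 1), (5, 5), (6, 0), (6, 7), (7, 4), (8, 4), (8, 5)}; count = 10.

For each of the 121 pairs (x, y) ∈ F_11², evaluate f(x, y) mod 11. Record the zeros.
  x = 0: [0↦3, 1↦3, 2↦10, 3↦2, 4↦1, 5↦7, 6↦9, 7↦7, 8↦1, 9↦2, 10↦10]  zeros at y ∈ ∅
  x = 1: [0↦3, 1↦5, 2↦3, 3↦8, 4↦9, 5↦6, 6↦10, 7↦10, 8↦6, 9↦9, 10↦8]  zeros at y ∈ ∅
  x = 2: [0↦5, 1↦9, 2↦9, 3↦5, 4↦8, 5↦7, 6↦2, 7↦4, 8↦2, 9↦7, 10↦8]  zeros at y ∈ ∅
  x = 3: [0↦9, 1↦4, 2↦6, 3↦4, 4↦9, 5↦10, 6↦7, 7↦0, 8↦0, 9↦7, 10↦10]  zeros at y ∈ {7, 8}
  x = 4: [0↦4, 1↦1, 2↦5, 3↦5, 4↦1, 5↦4, 6↦3, 7↦9, 8↦0, 9↦9, 10↦3]  zeros at y ∈ {8}
  x = 5: [0↦1, 1↦0, 2↦6, 3↦8, 4↦6, 5↦0, 6↦1, 7↦9, 8↦2, 9↦2, 10↦9]  zeros at y ∈ {1, 5}
  x = 6: [0↦0, 1↦1, 2↦9, 3↦2, 4↦2, 5↦9, 6↦1, 7↦0, 8↦6, 9↦8, 10↦6]  zeros at y ∈ {0, 7}
  x = 7: [0↦1, 1↦4, 2↦3, 3↦9, 4↦0, 5↦9, 6↦3, 7↦4, 8↦1, 9↦5, 10↦5]  zeros at y ∈ {4}
  x = 8: [0↦4, 1↦9, 2↦10, 3↦7, 4↦0, 5↦0, 6↦7, 7↦10, 8↦9, 9↦4, 10↦6]  zeros at y ∈ {4, 5}
  x = 9: [0↦9, 1↦5, 2↦8, 3↦7, 4↦2, 5↦4, 6↦2, 7↦7, 8↦8, 9↦5, 10↦9]  zeros at y ∈ ∅
  x = 10: [0↦5, 1↦3, 2↦8, 3↦9, 4↦6, 5↦10, 6↦10, 7↦6, 8↦9, 9↦8, 10↦3]  zeros at y ∈ ∅
Collecting zeros: affine points = {(3, 7), (3, 8), (4, 8), (5, 1), (5, 5), (6, 0), (6, 7), (7, 4), (8, 4), (8, 5)}.
Total count |C(F_11)_aff| = 10.


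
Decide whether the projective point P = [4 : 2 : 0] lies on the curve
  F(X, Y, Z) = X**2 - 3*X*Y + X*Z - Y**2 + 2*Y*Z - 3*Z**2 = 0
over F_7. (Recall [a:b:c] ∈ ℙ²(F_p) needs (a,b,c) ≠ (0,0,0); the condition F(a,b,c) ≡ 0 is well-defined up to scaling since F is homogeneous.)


F(4,2,0) ≡ 2 (mod 7); P is NOT on the curve.

Evaluate F(4, 2, 0) term-by-term (mod 7).
  X**2 ↦ 1·16·1·1 = 16
  -3*X*Y ↦ -3·4·2·1 = -24
  X*Z ↦ 1·4·1·0 = 0
  -Y**2 ↦ -1·1·4·1 = -4
  2*Y*Z ↦ 2·1·2·0 = 0
  -3*Z**2 ↦ -3·1·1·0 = 0
Sum: F(4, 2, 0) = (16) + (-24) + (0) + (-4) + (0) + (0) = -12.
Reducing mod 7: -12 ≡ 2 (mod 7).
Since F(a, b, c) ≡ 2 ≠ 0 (mod 7), P does NOT lie on the curve.


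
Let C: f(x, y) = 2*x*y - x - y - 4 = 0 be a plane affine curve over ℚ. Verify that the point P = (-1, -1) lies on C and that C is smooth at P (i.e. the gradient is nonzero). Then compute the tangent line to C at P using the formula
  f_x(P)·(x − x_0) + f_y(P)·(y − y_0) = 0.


Tangent line at P: -3*x - 3*y - 6 = 0.

Step 1: f(-1, -1) = 0, so P lies on C.
Step 2: partial derivatives
  f_x(x, y) = 2*y - 1, f_y(x, y) = 2*x - 1.
  f_x(P) = -3, f_y(P) = -3 (gradient nonzero, so P is smooth).
Step 3: tangent line at P: -3·(x − -1) + -3·(y − -1) = 0.
Expanding: -3*x - 3*y - 6 = 0.


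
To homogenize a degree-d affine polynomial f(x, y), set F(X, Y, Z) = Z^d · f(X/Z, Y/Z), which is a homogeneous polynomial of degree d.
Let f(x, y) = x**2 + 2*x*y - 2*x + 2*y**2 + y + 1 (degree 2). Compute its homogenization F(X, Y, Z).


F(X, Y, Z) = X**2 + 2*X*Y - 2*X*Z + 2*Y**2 + Y*Z + Z**2

deg(f) = 2.
Substitute x = X/Z, y = Y/Z into f, then multiply by Z^2.
  monomial 1·x^2·y^0 ↦ 1·X^2·Y^0·Z^0.
  monomial 2·x^1·y^1 ↦ 2·X^1·Y^1·Z^0.
  monomial -2·x^1·y^0 ↦ -2·X^1·Y^0·Z^1.
  monomial 2·x^0·y^2 ↦ 2·X^0·Y^2·Z^0.
  monomial 1·x^0·y^1 ↦ 1·X^0·Y^1·Z^1.
  monomial 1·x^0·y^0 ↦ 1·X^0·Y^0·Z^2.
Collecting: F(X, Y, Z) = X**2 + 2*X*Y - 2*X*Z + 2*Y**2 + Y*Z + Z**2.


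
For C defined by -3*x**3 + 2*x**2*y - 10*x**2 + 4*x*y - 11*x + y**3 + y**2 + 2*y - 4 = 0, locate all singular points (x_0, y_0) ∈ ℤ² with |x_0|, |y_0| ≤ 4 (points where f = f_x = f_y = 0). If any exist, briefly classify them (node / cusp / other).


Singular points: {(-1, 0)}; classification: node.

Compute partial derivatives:
  f_x = -9*x**2 + 4*x*y - 20*x + 4*y - 11.
  f_y = 2*x**2 + 4*x + 3*y**2 + 2*y + 2.
Scan x_0 ∈ {−4, ..., 4}. For each x_0, f_y(x_0, y) is a polynomial in y; find its integer roots y ∈ {−4, ..., 4}, then test f_x and f at those candidates.
  x = -4: f_y(-4, y) = 3*y**2 + 2*y + 18; no integer root y with |y| ≤ 4.
  x = -3: f_y(-3, y) = 3*y**2 + 2*y + 8; no integer root y with |y| ≤ 4.
  x = -2: f_y(-2, y) = 3*y**2 + 2*y + 2; no integer root y with |y| ≤ 4.
  x = -1: f_y(-1, y) = 3*y**2 + 2*y; vanishes at y ∈ {0}. (-1, 0): f_x = 0, f = 0 — SINGULAR.
  x = 0: f_y(0, y) = 3*y**2 + 2*y + 2; no integer root y with |y| ≤ 4.
  x = 1: f_y(1, y) = 3*y**2 + 2*y + 8; no integer root y with |y| ≤ 4.
  x = 2: f_y(2, y) = 3*y**2 + 2*y + 18; no integer root y with |y| ≤ 4.
  x = 3: f_y(3, y) = 3*y**2 + 2*y + 32; no integer root y with |y| ≤ 4.
  x = 4: f_y(4, y) = 3*y**2 + 2*y + 50; no integer root y with |y| ≤ 4.
Only singular point on the grid: (-1, 0).
Classify: substitute x = -1 + u, y = 0 + v and expand: f = -3*u**3 + 2*u**2*v - u**2 + v**3 + v**2.
No constant or linear terms (consistent with a singular point). Quadratic part: -u**2 + v**2. Cubic part: -3*u**3 + 2*u**2*v + v**3.
The quadratic part v**2 - u**2 = (v − u)(v + u) splits into two distinct linear factors, so there are two distinct tangent lines y − 0 = ±(x − -1) — this is a node (ordinary double point).
Classification: node.


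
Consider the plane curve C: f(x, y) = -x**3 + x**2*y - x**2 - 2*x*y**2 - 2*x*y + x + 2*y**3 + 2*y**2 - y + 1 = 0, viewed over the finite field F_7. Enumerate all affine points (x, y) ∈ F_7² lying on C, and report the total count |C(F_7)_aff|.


Affine F_7-points: {(0, 3), (1, 0), (1, 1), (1, 6), (3, 2), (5, 6), (6, 0), (6, 6)}; count = 8.

For each of the 49 pairs (x, y) ∈ F_7², evaluate f(x, y) mod 7. Record the zeros.
  x = 0: [0↦1, 1↦4, 2↦2, 3↦0, 4↦3, 5↦2, 6↦2]  zeros at y ∈ {3}
  x = 1: [0↦0, 1↦0, 2↦5, 3↦6, 4↦1, 5↦2, 6↦0]  zeros at y ∈ {0, 1, 6}
  x = 2: [0↦5, 1↦4, 2↦4, 3↦3, 4↦6, 5↦4, 6↦2]  zeros at y ∈ ∅
  x = 3: [0↦3, 1↦3, 2↦0, 3↦6, 4↦5, 5↦2, 6↦2]  zeros at y ∈ {2}
  x = 4: [0↦2, 1↦5, 2↦1, 3↦2, 4↦6, 5↦4, 6↦1]  zeros at y ∈ ∅
  x = 5: [0↦3, 1↦4, 2↦1, 3↦6, 4↦3, 5↦4, 6↦0]  zeros at y ∈ {6}
  x = 6: [0↦0, 1↦1, 2↦1, 3↦5, 4↦4, 5↦3, 6↦0]  zeros at y ∈ {0, 6}
Collecting zeros: affine points = {(0, 3), (1, 0), (1, 1), (1, 6), (3, 2), (5, 6), (6, 0), (6, 6)}.
Total count |C(F_7)_aff| = 8.


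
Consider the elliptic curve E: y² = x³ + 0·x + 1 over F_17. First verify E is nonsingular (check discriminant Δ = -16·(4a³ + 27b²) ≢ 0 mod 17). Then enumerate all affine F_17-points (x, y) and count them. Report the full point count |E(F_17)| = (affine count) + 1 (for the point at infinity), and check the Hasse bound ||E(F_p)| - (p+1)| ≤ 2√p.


Affine points = {(0, 1), (0, 16), (1, 6), (1, 11), (2, 3), (2, 14), (6, 8), (6, 9), (7, 2), (7, 15), (9, 4), (9, 13), (10, 7), (10, 10), (14, 5), (14, 12), (16, 0)}; affine count = 17; |E(F_17)| = 18.

Discriminant check: Δ ∝ 4a³ + 27b² = 4·0³ + 27·1² = 4·0 + 27·1 ≡ 10 (mod 17). Nonzero ⇒ E is nonsingular.
For each x ∈ F_17, compute rhs = x³ + 0·x + 1 mod 17, then count y ∈ F_17 with y² ≡ rhs.
  x = 0: rhs = 1, matching y values: 1, 16 (2 points).
  x = 1: rhs = 2, matching y values: 6, 11 (2 points).
  x = 2: rhs = 9, matching y values: 3, 14 (2 points).
  x = 3: rhs = 11, matching y values: none (0 points).
  x = 4: rhs = 14, matching y values: none (0 points).
  x = 5: rhs = 7, matching y values: none (0 points).
  x = 6: rhs = 13, matching y values: 8, 9 (2 points).
  x = 7: rhs = 4, matching y values: 2, 15 (2 points).
  x = 8: rhs = 3, matching y values: none (0 points).
  x = 9: rhs = 16, matching y values: 4, 13 (2 points).
  x = 10: rhs = 15, matching y values: 7, 10 (2 points).
  x = 11: rhs = 6, matching y values: none (0 points).
  x = 12: rhs = 12, matching y values: none (0 points).
  x = 13: rhs = 5, matching y values: none (0 points).
  x = 14: rhs = 8, matching y values: 5, 12 (2 points).
  x = 15: rhs = 10, matching y values: none (0 points).
  x = 16: rhs = 0, matching y values: 0 (1 points).
Total affine count: 17.
Full point count |E(F_17)| = 17 + 1 = 18.
Hasse bound: |18 − (17+1)| = |0| = 0 ≤ 2√17 ≈ 8.2462 ✓.


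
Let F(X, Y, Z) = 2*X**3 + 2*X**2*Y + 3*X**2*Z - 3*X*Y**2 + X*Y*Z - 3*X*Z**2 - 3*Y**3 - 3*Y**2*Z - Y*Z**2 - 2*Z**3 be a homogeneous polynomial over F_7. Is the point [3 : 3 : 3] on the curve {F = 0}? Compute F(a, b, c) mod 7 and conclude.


F(3,3,3) ≡ 0 (mod 7); P is on the curve.

Evaluate F(3, 3, 3) term-by-term (mod 7).
  2*X**3 ↦ 2·27·1·1 = 54
  2*X**2*Y ↦ 2·9·3·1 = 54
  3*X**2*Z ↦ 3·9·1·3 = 81
  -3*X*Y**2 ↦ -3·3·9·1 = -81
  X*Y*Z ↦ 1·3·3·3 = 27
  -3*X*Z**2 ↦ -3·3·1·9 = -81
  -3*Y**3 ↦ -3·1·27·1 = -81
  -3*Y**2*Z ↦ -3·1·9·3 = -81
  -Y*Z**2 ↦ -1·1·3·9 = -27
  -2*Z**3 ↦ -2·1·1·27 = -54
Sum: F(3, 3, 3) = (54) + (54) + (81) + (-81) + (27) + (-81) + (-81) + (-81) + (-27) + (-54) = -189.
Reducing mod 7: -189 ≡ 0 (mod 7).
Since F(a, b, c) ≡ 0 (mod 7), P lies on the curve.


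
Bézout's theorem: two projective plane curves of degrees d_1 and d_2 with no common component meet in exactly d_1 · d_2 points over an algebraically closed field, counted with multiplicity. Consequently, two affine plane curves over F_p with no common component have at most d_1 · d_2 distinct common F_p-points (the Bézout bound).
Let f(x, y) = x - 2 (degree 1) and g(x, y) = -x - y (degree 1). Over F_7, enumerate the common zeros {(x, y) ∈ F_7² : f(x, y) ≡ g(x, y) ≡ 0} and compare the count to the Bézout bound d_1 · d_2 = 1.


Common zeros: {(2, 5)}; count = 1; Bézout bound = 1.

deg(f) = 1, deg(g) = 1, so Bézout bound = 1.
Scan x ∈ F_7. For each x, list the y ∈ F_7 with f(x, y) ≡ 0 and those with g(x, y) ≡ 0 (mod 7); the common zeros in that column are the intersection.
  x = 0: f ≡ 0 at y ∈ ∅; g ≡ 0 at y ∈ {0}; common: ∅.
  x = 1: f ≡ 0 at y ∈ ∅; g ≡ 0 at y ∈ {6}; common: ∅.
  x = 2: f ≡ 0 at y ∈ {0, 1, 2, 3, 4, 5, 6}; g ≡ 0 at y ∈ {5}; common: {5}.
  x = 3: f ≡ 0 at y ∈ ∅; g ≡ 0 at y ∈ {4}; common: ∅.
  x = 4: f ≡ 0 at y ∈ ∅; g ≡ 0 at y ∈ {3}; common: ∅.
  x = 5: f ≡ 0 at y ∈ ∅; g ≡ 0 at y ∈ {2}; common: ∅.
  x = 6: f ≡ 0 at y ∈ ∅; g ≡ 0 at y ∈ {1}; common: ∅.
Collecting: common zeros = {(2, 5)}, so the count is 1.
Comparison with the Bézout bound: 1 ≤ 1 = deg(f)·deg(g), as expected for curves with no common component (the bound is attained).


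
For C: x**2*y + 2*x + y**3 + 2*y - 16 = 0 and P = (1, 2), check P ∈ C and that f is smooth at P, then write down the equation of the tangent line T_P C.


Tangent line at P: 6*x + 15*y - 36 = 0.

Step 1: f(1, 2) = 0, so P lies on C.
Step 2: partial derivatives
  f_x(x, y) = 2*x*y + 2, f_y(x, y) = x**2 + 3*y**2 + 2.
  f_x(P) = 6, f_y(P) = 15 (gradient nonzero, so P is smooth).
Step 3: tangent line at P: 6·(x − 1) + 15·(y − 2) = 0.
Expanding: 6*x + 15*y - 36 = 0.


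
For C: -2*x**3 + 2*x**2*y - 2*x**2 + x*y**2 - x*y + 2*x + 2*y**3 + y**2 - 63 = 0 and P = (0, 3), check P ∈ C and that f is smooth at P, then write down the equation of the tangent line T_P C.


Tangent line at P: 8*x + 60*y - 180 = 0.

Step 1: f(0, 3) = 0, so P lies on C.
Step 2: partial derivatives
  f_x(x, y) = -6*x**2 + 4*x*y - 4*x + y**2 - y + 2, f_y(x, y) = 2*x**2 + 2*x*y - x + 6*y**2 + 2*y.
  f_x(P) = 8, f_y(P) = 60 (gradient nonzero, so P is smooth).
Step 3: tangent line at P: 8·(x − 0) + 60·(y − 3) = 0.
Expanding: 8*x + 60*y - 180 = 0.


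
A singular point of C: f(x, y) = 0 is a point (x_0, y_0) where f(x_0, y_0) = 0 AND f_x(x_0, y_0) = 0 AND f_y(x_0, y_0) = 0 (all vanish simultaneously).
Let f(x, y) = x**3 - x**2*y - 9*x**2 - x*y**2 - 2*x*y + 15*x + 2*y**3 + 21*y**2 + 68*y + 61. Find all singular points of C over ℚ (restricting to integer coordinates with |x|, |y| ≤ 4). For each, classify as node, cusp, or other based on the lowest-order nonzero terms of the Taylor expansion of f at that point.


Singular points: {(2, -3)}; classification: cusp.

Compute partial derivatives:
  f_x = 3*x**2 - 2*x*y - 18*x - y**2 - 2*y + 15.
  f_y = -x**2 - 2*x*y - 2*x + 6*y**2 + 42*y + 68.
Scan x_0 ∈ {−4, ..., 4}. For each x_0, f_y(x_0, y) is a polynomial in y; find its integer roots y ∈ {−4, ..., 4}, then test f_x and f at those candidates.
  x = -4: f_y(-4, y) = 6*y**2 + 50*y + 60; no integer root y with |y| ≤ 4.
  x = -3: f_y(-3, y) = 6*y**2 + 48*y + 65; no integer root y with |y| ≤ 4.
  x = -2: f_y(-2, y) = 6*y**2 + 46*y + 68; vanishes at y ∈ {-2}. (-2, -2): f_x = 55 ≠ 0.
  x = -1: f_y(-1, y) = 6*y**2 + 44*y + 69; no integer root y with |y| ≤ 4.
  x = 0: f_y(0, y) = 6*y**2 + 42*y + 68; no integer root y with |y| ≤ 4.
  x = 1: f_y(1, y) = 6*y**2 + 40*y + 65; no integer root y with |y| ≤ 4.
  x = 2: f_y(2, y) = 6*y**2 + 38*y + 60; vanishes at y ∈ {-3}. (2, -3): f_x = 0, f = 0 — SINGULAR.
  x = 3: f_y(3, y) = 6*y**2 + 36*y + 53; no integer root y with |y| ≤ 4.
  x = 4: f_y(4, y) = 6*y**2 + 34*y + 44; vanishes at y ∈ {-2}. (4, -2): f_x = 7 ≠ 0.
Only singular point on the grid: (2, -3).
Classify: substitute x = 2 + u, y = -3 + v and expand: f = u**3 - u**2*v - u*v**2 + 2*v**3 + v**2.
No constant or linear terms (consistent with a singular point). Quadratic part: v**2. Cubic part: u**3 - u**2*v - u*v**2 + 2*v**3.
The quadratic part v**2 is a perfect square, so there is a single (double) tangent line v = 0, i.e. y = -3. Restricting the cubic part to that line (v = 0) leaves u**3 ≠ 0, so f is not divisible by v and the branch is v² ≈ -u**3 to lowest order — this is a cusp.
Classification: cusp.


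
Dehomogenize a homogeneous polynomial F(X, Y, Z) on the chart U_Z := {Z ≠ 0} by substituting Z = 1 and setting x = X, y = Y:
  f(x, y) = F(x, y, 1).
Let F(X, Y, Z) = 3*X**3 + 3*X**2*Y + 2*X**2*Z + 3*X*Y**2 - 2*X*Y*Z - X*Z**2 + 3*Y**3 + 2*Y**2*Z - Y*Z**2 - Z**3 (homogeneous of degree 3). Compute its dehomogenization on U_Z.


f(x, y) = 3*x**3 + 3*x**2*y + 2*x**2 + 3*x*y**2 - 2*x*y - x + 3*y**3 + 2*y**2 - y - 1

On U_Z we set Z = 1. Each monomial c·X^i·Y^j·Z^k in F becomes c·x^i·y^j·1^k = c·x^i·y^j.
Substituting Z = 1: F(X, Y, 1) = 3*x**3 + 3*x**2*y + 2*x**2 + 3*x*y**2 - 2*x*y - x + 3*y**3 + 2*y**2 - y - 1.
Note: deg(f) ≤ deg(F) = 3; strict inequality happens when F is divisible by Z (lost terms).


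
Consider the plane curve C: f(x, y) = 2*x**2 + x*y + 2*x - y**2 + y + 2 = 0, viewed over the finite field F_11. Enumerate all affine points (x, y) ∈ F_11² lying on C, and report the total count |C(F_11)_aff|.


Affine F_11-points: {(0, 2), (0, 10), (5, 7), (5, 10), (7, 1), (7, 7), (8, 1), (8, 8), (9, 2), (9, 8)}; count = 10.

For each of the 121 pairs (x, y) ∈ F_11², evaluate f(x, y) mod 11. Record the zeros.
  x = 0: [0↦2, 1↦2, 2↦0, 3↦7, 4↦1, 5↦4, 6↦5, 7↦4, 8↦1, 9↦7, 10↦0]  zeros at y ∈ {2, 10}
  x = 1: [0↦6, 1↦7, 2↦6, 3↦3, 4↦9, 5↦2, 6↦4, 7↦4, 8↦2, 9↦9, 10↦3]  zeros at y ∈ ∅
  x = 2: [0↦3, 1↦5, 2↦5, 3↦3, 4↦10, 5↦4, 6↦7, 7↦8, 8↦7, 9↦4, 10↦10]  zeros at y ∈ ∅
  x = 3: [0↦4, 1↦7, 2↦8, 3↦7, 4↦4, 5↦10, 6↦3, 7↦5, 8↦5, 9↦3, 10↦10]  zeros at y ∈ ∅
  x = 4: [0↦9, 1↦2, 2↦4, 3↦4, 4↦2, 5↦9, 6↦3, 7↦6, 8↦7, 9↦6, 10↦3]  zeros at y ∈ ∅
  x = 5: [0↦7, 1↦1, 2↦4, 3↦5, 4↦4, 5↦1, 6↦7, 7↦0, 8↦2, 9↦2, 10↦0]  zeros at y ∈ {7, 10}
  x = 6: [0↦9, 1↦4, 2↦8, 3↦10, 4↦10, 5↦8, 6↦4, 7↦9, 8↦1, 9↦2, 10↦1]  zeros at y ∈ ∅
  x = 7: [0↦4, 1↦0, 2↦5, 3↦8, 4↦9, 5↦8, 6↦5, 7↦0, 8↦4, 9↦6, 10↦6]  zeros at y ∈ {1, 7}
  x = 8: [0↦3, 1↦0, 2↦6, 3↦10, 4↦1, 5↦1, 6↦10, 7↦6, 8↦0, 9↦3, 10↦4]  zeros at y ∈ {1, 8}
  x = 9: [0↦6, 1↦4, 2↦0, 3↦5, 4↦8, 5↦9, 6↦8, 7↦5, 8↦0, 9↦4, 10↦6]  zeros at y ∈ {2, 8}
  x = 10: [0↦2, 1↦1, 2↦9, 3↦4, 4↦8, 5↦10, 6↦10, 7↦8, 8↦4, 9↦9, 10↦1]  zeros at y ∈ ∅
Collecting zeros: affine points = {(0, 2), (0, 10), (5, 7), (5, 10), (7, 1), (7, 7), (8, 1), (8, 8), (9, 2), (9, 8)}.
Total count |C(F_11)_aff| = 10.


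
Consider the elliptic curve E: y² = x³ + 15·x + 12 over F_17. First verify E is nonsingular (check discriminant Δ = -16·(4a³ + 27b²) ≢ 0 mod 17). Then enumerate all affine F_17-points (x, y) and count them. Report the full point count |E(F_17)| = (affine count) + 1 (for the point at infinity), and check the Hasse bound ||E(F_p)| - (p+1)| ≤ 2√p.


Affine points = {(2, 4), (2, 13), (3, 4), (3, 13), (4, 0), (5, 5), (5, 12), (7, 1), (7, 16), (8, 7), (8, 10), (9, 3), (9, 14), (12, 4), (12, 13), (14, 5), (14, 12), (15, 5), (15, 12), (16, 8), (16, 9)}; affine count = 21; |E(F_17)| = 22.

Discriminant check: Δ ∝ 4a³ + 27b² = 4·15³ + 27·12² = 4·3375 + 27·144 ≡ 14 (mod 17). Nonzero ⇒ E is nonsingular.
For each x ∈ F_17, compute rhs = x³ + 15·x + 12 mod 17, then count y ∈ F_17 with y² ≡ rhs.
  x = 0: rhs = 12, matching y values: none (0 points).
  x = 1: rhs = 11, matching y values: none (0 points).
  x = 2: rhs = 16, matching y values: 4, 13 (2 points).
  x = 3: rhs = 16, matching y values: 4, 13 (2 points).
  x = 4: rhs = 0, matching y values: 0 (1 points).
  x = 5: rhs = 8, matching y values: 5, 12 (2 points).
  x = 6: rhs = 12, matching y values: none (0 points).
  x = 7: rhs = 1, matching y values: 1, 16 (2 points).
  x = 8: rhs = 15, matching y values: 7, 10 (2 points).
  x = 9: rhs = 9, matching y values: 3, 14 (2 points).
  x = 10: rhs = 6, matching y values: none (0 points).
  x = 11: rhs = 12, matching y values: none (0 points).
  x = 12: rhs = 16, matching y values: 4, 13 (2 points).
  x = 13: rhs = 7, matching y values: none (0 points).
  x = 14: rhs = 8, matching y values: 5, 12 (2 points).
  x = 15: rhs = 8, matching y values: 5, 12 (2 points).
  x = 16: rhs = 13, matching y values: 8, 9 (2 points).
Total affine count: 21.
Full point count |E(F_17)| = 21 + 1 = 22.
Hasse bound: |22 − (17+1)| = |4| = 4 ≤ 2√17 ≈ 8.2462 ✓.


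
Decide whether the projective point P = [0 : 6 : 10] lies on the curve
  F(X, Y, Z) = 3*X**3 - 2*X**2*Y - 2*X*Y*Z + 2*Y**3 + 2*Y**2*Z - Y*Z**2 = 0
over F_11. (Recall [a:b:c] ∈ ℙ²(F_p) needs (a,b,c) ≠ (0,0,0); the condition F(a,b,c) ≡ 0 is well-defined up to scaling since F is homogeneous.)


F(0,6,10) ≡ 2 (mod 11); P is NOT on the curve.

Evaluate F(0, 6, 10) term-by-term (mod 11).
  3*X**3 ↦ 3·0·1·1 = 0
  -2*X**2*Y ↦ -2·0·6·1 = 0
  -2*X*Y*Z ↦ -2·0·6·10 = 0
  2*Y**3 ↦ 2·1·216·1 = 432
  2*Y**2*Z ↦ 2·1·36·10 = 720
  -Y*Z**2 ↦ -1·1·6·100 = -600
Sum: F(0, 6, 10) = (0) + (0) + (0) + (432) + (720) + (-600) = 552.
Reducing mod 11: 552 ≡ 2 (mod 11).
Since F(a, b, c) ≡ 2 ≠ 0 (mod 11), P does NOT lie on the curve.


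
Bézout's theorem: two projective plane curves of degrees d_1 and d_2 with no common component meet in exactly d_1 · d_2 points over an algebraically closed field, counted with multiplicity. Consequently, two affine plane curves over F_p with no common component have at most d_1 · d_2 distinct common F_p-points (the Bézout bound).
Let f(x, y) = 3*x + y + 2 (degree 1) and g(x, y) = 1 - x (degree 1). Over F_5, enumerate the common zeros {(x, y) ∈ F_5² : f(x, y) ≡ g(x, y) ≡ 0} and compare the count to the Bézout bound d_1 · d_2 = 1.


Common zeros: {(1, 0)}; count = 1; Bézout bound = 1.

deg(f) = 1, deg(g) = 1, so Bézout bound = 1.
Scan x ∈ F_5. For each x, list the y ∈ F_5 with f(x, y) ≡ 0 and those with g(x, y) ≡ 0 (mod 5); the common zeros in that column are the intersection.
  x = 0: f ≡ 0 at y ∈ {3}; g ≡ 0 at y ∈ ∅; common: ∅.
  x = 1: f ≡ 0 at y ∈ {0}; g ≡ 0 at y ∈ {0, 1, 2, 3, 4}; common: {0}.
  x = 2: f ≡ 0 at y ∈ {2}; g ≡ 0 at y ∈ ∅; common: ∅.
  x = 3: f ≡ 0 at y ∈ {4}; g ≡ 0 at y ∈ ∅; common: ∅.
  x = 4: f ≡ 0 at y ∈ {1}; g ≡ 0 at y ∈ ∅; common: ∅.
Collecting: common zeros = {(1, 0)}, so the count is 1.
Comparison with the Bézout bound: 1 ≤ 1 = deg(f)·deg(g), as expected for curves with no common component (the bound is attained).


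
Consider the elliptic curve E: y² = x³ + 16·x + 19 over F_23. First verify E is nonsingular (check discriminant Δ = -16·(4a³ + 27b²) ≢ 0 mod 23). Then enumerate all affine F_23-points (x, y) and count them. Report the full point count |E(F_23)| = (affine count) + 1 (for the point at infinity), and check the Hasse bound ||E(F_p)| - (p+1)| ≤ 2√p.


Affine points = {(1, 6), (1, 17), (2, 6), (2, 17), (3, 5), (3, 18), (4, 3), (4, 20), (6, 3), (6, 20), (9, 8), (9, 15), (10, 11), (10, 12), (11, 10), (11, 13), (13, 3), (13, 20), (15, 0), (16, 1), (16, 22), (17, 11), (17, 12), (19, 11), (19, 12), (20, 6), (20, 17), (21, 5), (21, 18), (22, 5), (22, 18)}; affine count = 31; |E(F_23)| = 32.

Discriminant check: Δ ∝ 4a³ + 27b² = 4·16³ + 27·19² = 4·4096 + 27·361 ≡ 3 (mod 23). Nonzero ⇒ E is nonsingular.
For each x ∈ F_23, compute rhs = x³ + 16·x + 19 mod 23, then count y ∈ F_23 with y² ≡ rhs.
  x = 0: rhs = 19, matching y values: none (0 points).
  x = 1: rhs = 13, matching y values: 6, 17 (2 points).
  x = 2: rhs = 13, matching y values: 6, 17 (2 points).
  x = 3: rhs = 2, matching y values: 5, 18 (2 points).
  x = 4: rhs = 9, matching y values: 3, 20 (2 points).
  x = 5: rhs = 17, matching y values: none (0 points).
  x = 6: rhs = 9, matching y values: 3, 20 (2 points).
  x = 7: rhs = 14, matching y values: none (0 points).
  x = 8: rhs = 15, matching y values: none (0 points).
  x = 9: rhs = 18, matching y values: 8, 15 (2 points).
  x = 10: rhs = 6, matching y values: 11, 12 (2 points).
  x = 11: rhs = 8, matching y values: 10, 13 (2 points).
  x = 12: rhs = 7, matching y values: none (0 points).
  x = 13: rhs = 9, matching y values: 3, 20 (2 points).
  x = 14: rhs = 20, matching y values: none (0 points).
  x = 15: rhs = 0, matching y values: 0 (1 points).
  x = 16: rhs = 1, matching y values: 1, 22 (2 points).
  x = 17: rhs = 6, matching y values: 11, 12 (2 points).
  x = 18: rhs = 21, matching y values: none (0 points).
  x = 19: rhs = 6, matching y values: 11, 12 (2 points).
  x = 20: rhs = 13, matching y values: 6, 17 (2 points).
  x = 21: rhs = 2, matching y values: 5, 18 (2 points).
  x = 22: rhs = 2, matching y values: 5, 18 (2 points).
Total affine count: 31.
Full point count |E(F_23)| = 31 + 1 = 32.
Hasse bound: |32 − (23+1)| = |8| = 8 ≤ 2√23 ≈ 9.5917 ✓.


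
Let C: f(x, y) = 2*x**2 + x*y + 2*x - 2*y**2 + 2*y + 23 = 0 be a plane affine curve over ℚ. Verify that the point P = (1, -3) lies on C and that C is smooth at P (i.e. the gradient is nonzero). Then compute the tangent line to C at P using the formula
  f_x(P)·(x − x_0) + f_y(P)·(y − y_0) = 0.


Tangent line at P: 3*x + 15*y + 42 = 0.

Step 1: f(1, -3) = 0, so P lies on C.
Step 2: partial derivatives
  f_x(x, y) = 4*x + y + 2, f_y(x, y) = x - 4*y + 2.
  f_x(P) = 3, f_y(P) = 15 (gradient nonzero, so P is smooth).
Step 3: tangent line at P: 3·(x − 1) + 15·(y − -3) = 0.
Expanding: 3*x + 15*y + 42 = 0.


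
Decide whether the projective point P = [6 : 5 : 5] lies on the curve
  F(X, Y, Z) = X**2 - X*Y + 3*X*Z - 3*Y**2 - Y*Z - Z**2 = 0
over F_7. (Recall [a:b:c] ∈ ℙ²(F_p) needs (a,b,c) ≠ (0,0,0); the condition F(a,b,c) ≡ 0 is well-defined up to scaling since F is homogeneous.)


F(6,5,5) ≡ 6 (mod 7); P is NOT on the curve.

Evaluate F(6, 5, 5) term-by-term (mod 7).
  X**2 ↦ 1·36·1·1 = 36
  -X*Y ↦ -1·6·5·1 = -30
  3*X*Z ↦ 3·6·1·5 = 90
  -3*Y**2 ↦ -3·1·25·1 = -75
  -Y*Z ↦ -1·1·5·5 = -25
  -Z**2 ↦ -1·1·1·25 = -25
Sum: F(6, 5, 5) = (36) + (-30) + (90) + (-75) + (-25) + (-25) = -29.
Reducing mod 7: -29 ≡ 6 (mod 7).
Since F(a, b, c) ≡ 6 ≠ 0 (mod 7), P does NOT lie on the curve.


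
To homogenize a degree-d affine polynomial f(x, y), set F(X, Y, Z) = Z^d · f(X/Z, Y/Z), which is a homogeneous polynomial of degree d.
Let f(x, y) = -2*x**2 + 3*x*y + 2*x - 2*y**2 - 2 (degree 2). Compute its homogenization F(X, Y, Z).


F(X, Y, Z) = -2*X**2 + 3*X*Y + 2*X*Z - 2*Y**2 - 2*Z**2

deg(f) = 2.
Substitute x = X/Z, y = Y/Z into f, then multiply by Z^2.
  monomial -2·x^2·y^0 ↦ -2·X^2·Y^0·Z^0.
  monomial 3·x^1·y^1 ↦ 3·X^1·Y^1·Z^0.
  monomial 2·x^1·y^0 ↦ 2·X^1·Y^0·Z^1.
  monomial -2·x^0·y^2 ↦ -2·X^0·Y^2·Z^0.
  monomial -2·x^0·y^0 ↦ -2·X^0·Y^0·Z^2.
Collecting: F(X, Y, Z) = -2*X**2 + 3*X*Y + 2*X*Z - 2*Y**2 - 2*Z**2.


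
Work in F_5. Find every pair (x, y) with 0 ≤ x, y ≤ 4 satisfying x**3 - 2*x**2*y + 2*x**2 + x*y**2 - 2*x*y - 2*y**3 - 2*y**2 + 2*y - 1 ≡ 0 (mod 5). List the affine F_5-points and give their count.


Affine F_5-points: {(1, 4), (2, 0), (4, 0), (4, 3)}; count = 4.

For each of the 25 pairs (x, y) ∈ F_5², evaluate f(x, y) mod 5. Record the zeros.
  x = 0: [0↦4, 1↦2, 2↦4, 3↦3, 4↦2]  zeros at y ∈ ∅
  x = 1: [0↦2, 1↦2, 2↦3, 3↦3, 4↦0]  zeros at y ∈ {4}
  x = 2: [0↦0, 1↦3, 2↦4, 3↦1, 4↦2]  zeros at y ∈ {0}
  x = 3: [0↦4, 1↦1, 2↦3, 3↦3, 4↦4]  zeros at y ∈ ∅
  x = 4: [0↦0, 1↦2, 2↦1, 3↦0, 4↦2]  zeros at y ∈ {0, 3}
Collecting zeros: affine points = {(1, 4), (2, 0), (4, 0), (4, 3)}.
Total count |C(F_5)_aff| = 4.


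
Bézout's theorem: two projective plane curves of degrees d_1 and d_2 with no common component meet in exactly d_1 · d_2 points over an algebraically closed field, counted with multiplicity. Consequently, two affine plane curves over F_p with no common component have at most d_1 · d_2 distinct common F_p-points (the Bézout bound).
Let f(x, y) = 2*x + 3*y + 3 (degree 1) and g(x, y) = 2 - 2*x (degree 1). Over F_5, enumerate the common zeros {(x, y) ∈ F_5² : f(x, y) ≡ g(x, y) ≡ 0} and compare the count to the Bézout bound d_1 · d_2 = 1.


Common zeros: {(1, 0)}; count = 1; Bézout bound = 1.

deg(f) = 1, deg(g) = 1, so Bézout bound = 1.
Scan x ∈ F_5. For each x, list the y ∈ F_5 with f(x, y) ≡ 0 and those with g(x, y) ≡ 0 (mod 5); the common zeros in that column are the intersection.
  x = 0: f ≡ 0 at y ∈ {4}; g ≡ 0 at y ∈ ∅; common: ∅.
  x = 1: f ≡ 0 at y ∈ {0}; g ≡ 0 at y ∈ {0, 1, 2, 3, 4}; common: {0}.
  x = 2: f ≡ 0 at y ∈ {1}; g ≡ 0 at y ∈ ∅; common: ∅.
  x = 3: f ≡ 0 at y ∈ {2}; g ≡ 0 at y ∈ ∅; common: ∅.
  x = 4: f ≡ 0 at y ∈ {3}; g ≡ 0 at y ∈ ∅; common: ∅.
Collecting: common zeros = {(1, 0)}, so the count is 1.
Comparison with the Bézout bound: 1 ≤ 1 = deg(f)·deg(g), as expected for curves with no common component (the bound is attained).


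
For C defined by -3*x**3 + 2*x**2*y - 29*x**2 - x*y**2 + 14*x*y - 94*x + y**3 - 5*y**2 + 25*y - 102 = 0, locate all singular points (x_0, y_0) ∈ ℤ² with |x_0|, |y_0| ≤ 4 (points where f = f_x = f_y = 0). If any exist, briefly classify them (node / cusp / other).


Singular points: {(-3, 1)}; classification: cusp.

Compute partial derivatives:
  f_x = -9*x**2 + 4*x*y - 58*x - y**2 + 14*y - 94.
  f_y = 2*x**2 - 2*x*y + 14*x + 3*y**2 - 10*y + 25.
Scan x_0 ∈ {−4, ..., 4}. For each x_0, f_y(x_0, y) is a polynomial in y; find its integer roots y ∈ {−4, ..., 4}, then test f_x and f at those candidates.
  x = -4: f_y(-4, y) = 3*y**2 - 2*y + 1; no integer root y with |y| ≤ 4.
  x = -3: f_y(-3, y) = 3*y**2 - 4*y + 1; vanishes at y ∈ {1}. (-3, 1): f_x = 0, f = 0 — SINGULAR.
  x = -2: f_y(-2, y) = 3*y**2 - 6*y + 5; no integer root y with |y| ≤ 4.
  x = -1: f_y(-1, y) = 3*y**2 - 8*y + 13; no integer root y with |y| ≤ 4.
  x = 0: f_y(0, y) = 3*y**2 - 10*y + 25; no integer root y with |y| ≤ 4.
  x = 1: f_y(1, y) = 3*y**2 - 12*y + 41; no integer root y with |y| ≤ 4.
  x = 2: f_y(2, y) = 3*y**2 - 14*y + 61; no integer root y with |y| ≤ 4.
  x = 3: f_y(3, y) = 3*y**2 - 16*y + 85; no integer root y with |y| ≤ 4.
  x = 4: f_y(4, y) = 3*y**2 - 18*y + 113; no integer root y with |y| ≤ 4.
Only singular point on the grid: (-3, 1).
Classify: substitute x = -3 + u, y = 1 + v and expand: f = -3*u**3 + 2*u**2*v - u*v**2 + v**3 + v**2.
No constant or linear terms (consistent with a singular point). Quadratic part: v**2. Cubic part: -3*u**3 + 2*u**2*v - u*v**2 + v**3.
The quadratic part v**2 is a perfect square, so there is a single (double) tangent line v = 0, i.e. y = 1. Restricting the cubic part to that line (v = 0) leaves -3*u**3 ≠ 0, so f is not divisible by v and the branch is v² ≈ 3*u**3 to lowest order — this is a cusp.
Classification: cusp.


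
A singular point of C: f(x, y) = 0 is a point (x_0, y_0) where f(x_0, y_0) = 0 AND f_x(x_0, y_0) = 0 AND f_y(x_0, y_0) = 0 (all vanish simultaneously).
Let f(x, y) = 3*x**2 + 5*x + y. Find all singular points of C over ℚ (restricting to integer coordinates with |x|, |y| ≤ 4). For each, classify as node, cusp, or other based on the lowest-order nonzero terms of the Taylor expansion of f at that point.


No singular points in the scanned grid; C is smooth there.

Compute partial derivatives:
  f_x = 6*x + 5.
  f_y = 1.
f_y = 1 is a nonzero constant, so f_y never vanishes: no point (x, y) can satisfy f = f_x = f_y = 0. In particular no (x, y) ∈ {−4, ..., 4}² is singular; the curve is smooth.


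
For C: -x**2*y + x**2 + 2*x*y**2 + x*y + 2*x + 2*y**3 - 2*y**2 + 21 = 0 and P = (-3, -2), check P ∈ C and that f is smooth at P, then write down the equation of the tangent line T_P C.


Tangent line at P: -10*x + 44*y + 58 = 0.

Step 1: f(-3, -2) = 0, so P lies on C.
Step 2: partial derivatives
  f_x(x, y) = -2*x*y + 2*x + 2*y**2 + y + 2, f_y(x, y) = -x**2 + 4*x*y + x + 6*y**2 - 4*y.
  f_x(P) = -10, f_y(P) = 44 (gradient nonzero, so P is smooth).
Step 3: tangent line at P: -10·(x − -3) + 44·(y − -2) = 0.
Expanding: -10*x + 44*y + 58 = 0.


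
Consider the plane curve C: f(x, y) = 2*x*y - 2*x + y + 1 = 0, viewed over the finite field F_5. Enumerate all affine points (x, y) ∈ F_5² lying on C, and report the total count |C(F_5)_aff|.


Affine F_5-points: {(0, 4), (1, 2), (3, 0), (4, 3)}; count = 4.

For each of the 25 pairs (x, y) ∈ F_5², evaluate f(x, y) mod 5. Record the zeros.
  x = 0: [0↦1, 1↦2, 2↦3, 3↦4, 4↦0]  zeros at y ∈ {4}
  x = 1: [0↦4, 1↦2, 2↦0, 3↦3, 4↦1]  zeros at y ∈ {2}
  x = 2: [0↦2, 1↦2, 2↦2, 3↦2, 4↦2]  zeros at y ∈ ∅
  x = 3: [0↦0, 1↦2, 2↦4, 3↦1, 4↦3]  zeros at y ∈ {0}
  x = 4: [0↦3, 1↦2, 2↦1, 3↦0, 4↦4]  zeros at y ∈ {3}
Collecting zeros: affine points = {(0, 4), (1, 2), (3, 0), (4, 3)}.
Total count |C(F_5)_aff| = 4.
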